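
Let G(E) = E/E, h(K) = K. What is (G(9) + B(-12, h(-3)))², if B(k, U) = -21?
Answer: 400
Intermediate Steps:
G(E) = 1
(G(9) + B(-12, h(-3)))² = (1 - 21)² = (-20)² = 400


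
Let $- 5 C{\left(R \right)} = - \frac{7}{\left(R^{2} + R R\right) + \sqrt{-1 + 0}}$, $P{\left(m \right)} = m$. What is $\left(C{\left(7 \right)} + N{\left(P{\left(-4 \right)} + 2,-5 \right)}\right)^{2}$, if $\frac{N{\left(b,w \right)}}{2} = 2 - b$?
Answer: $\frac{148137232947}{2306400625} - \frac{5388404 i}{2306400625} \approx 64.229 - 0.0023363 i$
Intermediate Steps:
$N{\left(b,w \right)} = 4 - 2 b$ ($N{\left(b,w \right)} = 2 \left(2 - b\right) = 4 - 2 b$)
$C{\left(R \right)} = \frac{7}{5 \left(i + 2 R^{2}\right)}$ ($C{\left(R \right)} = - \frac{\left(-7\right) \frac{1}{\left(R^{2} + R R\right) + \sqrt{-1 + 0}}}{5} = - \frac{\left(-7\right) \frac{1}{\left(R^{2} + R^{2}\right) + \sqrt{-1}}}{5} = - \frac{\left(-7\right) \frac{1}{2 R^{2} + i}}{5} = - \frac{\left(-7\right) \frac{1}{i + 2 R^{2}}}{5} = \frac{7}{5 \left(i + 2 R^{2}\right)}$)
$\left(C{\left(7 \right)} + N{\left(P{\left(-4 \right)} + 2,-5 \right)}\right)^{2} = \left(\frac{7}{5 \left(i + 2 \cdot 7^{2}\right)} + \left(4 - 2 \left(-4 + 2\right)\right)\right)^{2} = \left(\frac{7}{5 \left(i + 2 \cdot 49\right)} + \left(4 - -4\right)\right)^{2} = \left(\frac{7}{5 \left(i + 98\right)} + \left(4 + 4\right)\right)^{2} = \left(\frac{7}{5 \left(98 + i\right)} + 8\right)^{2} = \left(\frac{7 \frac{98 - i}{9605}}{5} + 8\right)^{2} = \left(\frac{7 \left(98 - i\right)}{48025} + 8\right)^{2} = \left(8 + \frac{7 \left(98 - i\right)}{48025}\right)^{2}$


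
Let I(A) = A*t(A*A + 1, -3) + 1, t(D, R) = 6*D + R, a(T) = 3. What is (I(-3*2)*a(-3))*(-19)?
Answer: 74841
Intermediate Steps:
t(D, R) = R + 6*D
I(A) = 1 + A*(3 + 6*A²) (I(A) = A*(-3 + 6*(A*A + 1)) + 1 = A*(-3 + 6*(A² + 1)) + 1 = A*(-3 + 6*(1 + A²)) + 1 = A*(-3 + (6 + 6*A²)) + 1 = A*(3 + 6*A²) + 1 = 1 + A*(3 + 6*A²))
(I(-3*2)*a(-3))*(-19) = ((1 + 3*(-3*2) + 6*(-3*2)³)*3)*(-19) = ((1 + 3*(-6) + 6*(-6)³)*3)*(-19) = ((1 - 18 + 6*(-216))*3)*(-19) = ((1 - 18 - 1296)*3)*(-19) = -1313*3*(-19) = -3939*(-19) = 74841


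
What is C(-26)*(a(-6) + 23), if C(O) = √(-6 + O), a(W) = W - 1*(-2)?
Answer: 76*I*√2 ≈ 107.48*I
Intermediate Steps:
a(W) = 2 + W (a(W) = W + 2 = 2 + W)
C(-26)*(a(-6) + 23) = √(-6 - 26)*((2 - 6) + 23) = √(-32)*(-4 + 23) = (4*I*√2)*19 = 76*I*√2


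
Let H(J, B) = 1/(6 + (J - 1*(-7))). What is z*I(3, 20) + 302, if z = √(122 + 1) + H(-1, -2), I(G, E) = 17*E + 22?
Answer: 1993/6 + 362*√123 ≈ 4346.9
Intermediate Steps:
H(J, B) = 1/(13 + J) (H(J, B) = 1/(6 + (J + 7)) = 1/(6 + (7 + J)) = 1/(13 + J))
I(G, E) = 22 + 17*E
z = 1/12 + √123 (z = √(122 + 1) + 1/(13 - 1) = √123 + 1/12 = 1/12 + √123 ≈ 11.174)
z*I(3, 20) + 302 = (1/12 + √123)*(22 + 17*20) + 302 = (1/12 + √123)*(22 + 340) + 302 = (1/12 + √123)*362 + 302 = (181/6 + 362*√123) + 302 = 1993/6 + 362*√123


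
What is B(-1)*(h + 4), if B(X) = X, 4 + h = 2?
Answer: -2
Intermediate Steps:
h = -2 (h = -4 + 2 = -2)
B(-1)*(h + 4) = -(-2 + 4) = -1*2 = -2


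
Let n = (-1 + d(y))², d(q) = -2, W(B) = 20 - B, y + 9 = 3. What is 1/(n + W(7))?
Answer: 1/22 ≈ 0.045455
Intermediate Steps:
y = -6 (y = -9 + 3 = -6)
n = 9 (n = (-1 - 2)² = (-3)² = 9)
1/(n + W(7)) = 1/(9 + (20 - 1*7)) = 1/(9 + (20 - 7)) = 1/(9 + 13) = 1/22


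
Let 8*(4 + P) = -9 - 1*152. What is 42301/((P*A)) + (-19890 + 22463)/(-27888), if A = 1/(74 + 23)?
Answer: -11029399519/64848 ≈ -1.7008e+5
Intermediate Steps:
A = 1/97 ≈ 0.010309
P = -193/8 (P = -4 + (-9 - 1*152)/8 = -4 + (-9 - 152)/8 = -4 + (⅛)*(-161) = -4 - 161/8 = -193/8 ≈ -24.125)
42301/((P*A)) + (-19890 + 22463)/(-27888) = 42301/((-193/8*1/97)) + (-19890 + 22463)/(-27888) = 42301/(-193/776) + 2573*(-1/27888) = 42301*(-776/193) - 31/336 = -32825576/193 - 31/336 = -11029399519/64848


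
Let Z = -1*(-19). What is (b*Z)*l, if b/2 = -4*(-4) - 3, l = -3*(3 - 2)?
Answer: -1482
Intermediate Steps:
Z = 19
l = -3 (l = -3*1 = -3)
b = 26 (b = 2*(-4*(-4) - 3) = 2*(16 - 3) = 2*13 = 26)
(b*Z)*l = (26*19)*(-3) = 494*(-3) = -1482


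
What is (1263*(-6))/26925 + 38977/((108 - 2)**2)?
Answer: 321436439/100843100 ≈ 3.1875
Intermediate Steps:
(1263*(-6))/26925 + 38977/((108 - 2)**2) = -7578*1/26925 + 38977/(106**2) = -2526/8975 + 38977/11236 = 321436439/100843100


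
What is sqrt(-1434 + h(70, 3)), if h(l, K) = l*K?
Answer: 6*I*sqrt(34) ≈ 34.986*I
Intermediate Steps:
h(l, K) = K*l
sqrt(-1434 + h(70, 3)) = sqrt(-1434 + 3*70) = sqrt(-1434 + 210) = sqrt(-1224) = 6*I*sqrt(34)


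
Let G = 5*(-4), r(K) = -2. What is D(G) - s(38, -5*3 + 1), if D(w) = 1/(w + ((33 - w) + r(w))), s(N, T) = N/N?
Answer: -30/31 ≈ -0.96774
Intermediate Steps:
s(N, T) = 1
G = -20
D(w) = 1/31 (D(w) = 1/(w + ((33 - w) - 2)) = 1/(w + (31 - w)) = 1/31)
D(G) - s(38, -5*3 + 1) = 1/31 - 1*1 = 1/31 - 1 = -30/31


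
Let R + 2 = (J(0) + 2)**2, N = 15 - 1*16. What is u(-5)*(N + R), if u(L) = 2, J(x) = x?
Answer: 2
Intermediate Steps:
N = -1 (N = 15 - 16 = -1)
R = 2 (R = -2 + (0 + 2)**2 = -2 + 2**2 = -2 + 4 = 2)
u(-5)*(N + R) = 2*(-1 + 2) = 2*1 = 2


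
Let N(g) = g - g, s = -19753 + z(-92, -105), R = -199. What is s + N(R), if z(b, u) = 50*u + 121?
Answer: -24882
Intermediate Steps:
z(b, u) = 121 + 50*u
s = -24882 (s = -19753 + (121 + 50*(-105)) = -19753 + (121 - 5250) = -19753 - 5129 = -24882)
N(g) = 0
s + N(R) = -24882 + 0 = -24882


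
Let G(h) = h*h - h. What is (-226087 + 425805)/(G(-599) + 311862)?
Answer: 99859/335631 ≈ 0.29753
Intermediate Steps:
G(h) = h**2 - h
(-226087 + 425805)/(G(-599) + 311862) = (-226087 + 425805)/(-599*(-1 - 599) + 311862) = 199718/(-599*(-600) + 311862) = 199718/(359400 + 311862) = 199718/671262 = 199718*(1/671262) = 99859/335631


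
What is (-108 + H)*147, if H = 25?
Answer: -12201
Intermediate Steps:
(-108 + H)*147 = (-108 + 25)*147 = -83*147 = -12201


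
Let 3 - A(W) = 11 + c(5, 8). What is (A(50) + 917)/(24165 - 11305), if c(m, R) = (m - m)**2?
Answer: 909/12860 ≈ 0.070684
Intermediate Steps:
c(m, R) = 0 (c(m, R) = 0**2 = 0)
A(W) = -8 (A(W) = 3 - (11 + 0) = 3 - 1*11 = 3 - 11 = -8)
(A(50) + 917)/(24165 - 11305) = (-8 + 917)/(24165 - 11305) = 909/12860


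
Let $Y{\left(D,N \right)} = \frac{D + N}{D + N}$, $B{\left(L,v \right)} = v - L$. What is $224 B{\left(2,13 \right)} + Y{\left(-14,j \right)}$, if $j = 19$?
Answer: $2465$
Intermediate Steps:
$Y{\left(D,N \right)} = 1$
$224 B{\left(2,13 \right)} + Y{\left(-14,j \right)} = 224 \left(13 - 2\right) + 1 = 224 \cdot 11 + 1 = 2464 + 1 = 2465$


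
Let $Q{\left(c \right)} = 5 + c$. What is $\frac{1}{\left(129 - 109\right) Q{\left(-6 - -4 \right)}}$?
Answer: $\frac{1}{60} \approx 0.016667$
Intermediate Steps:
$\frac{1}{\left(129 - 109\right) Q{\left(-6 - -4 \right)}} = \frac{1}{\left(129 - 109\right) \left(5 - 2\right)} = \frac{1}{20 \left(5 + \left(-6 + 4\right)\right)} = \frac{1}{20 \left(5 - 2\right)} = \frac{1}{20 \cdot 3} = \frac{1}{60}$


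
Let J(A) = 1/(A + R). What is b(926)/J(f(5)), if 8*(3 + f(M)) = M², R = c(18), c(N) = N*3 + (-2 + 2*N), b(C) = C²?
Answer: 151130145/2 ≈ 7.5565e+7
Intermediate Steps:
c(N) = -2 + 5*N (c(N) = 3*N + (-2 + 2*N) = -2 + 5*N)
R = 88 (R = -2 + 5*18 = -2 + 90 = 88)
f(M) = -3 + M²/8
J(A) = 1/(88 + A) (J(A) = 1/(A + 88) = 1/(88 + A))
b(926)/J(f(5)) = 926²/(1/(88 + (-3 + (⅛)*5²))) = 857476/(1/(88 + (-3 + (⅛)*25))) = 857476/(1/(88 + (-3 + 25/8))) = 857476/(1/(88 + ⅛)) = 857476/(1/(705/8)) = 857476/(8/705) = 857476*(705/8) = 151130145/2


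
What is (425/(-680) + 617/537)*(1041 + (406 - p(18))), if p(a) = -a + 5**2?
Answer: 135060/179 ≈ 754.53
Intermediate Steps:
p(a) = 25 - a (p(a) = -a + 25 = 25 - a)
(425/(-680) + 617/537)*(1041 + (406 - p(18))) = (425/(-680) + 617/537)*(1041 + (406 - (25 - 1*18))) = (425*(-1/680) + 617*(1/537))*(1041 + (406 - (25 - 18))) = (-5/8 + 617/537)*(1041 + (406 - 1*7)) = 2251*(1041 + (406 - 7))/4296 = 2251*(1041 + 399)/4296 = (2251/4296)*1440 = 135060/179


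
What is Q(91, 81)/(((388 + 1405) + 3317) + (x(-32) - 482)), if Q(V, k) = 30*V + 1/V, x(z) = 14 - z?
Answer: 248431/425334 ≈ 0.58408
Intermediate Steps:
Q(V, k) = 1/V + 30*V
Q(91, 81)/(((388 + 1405) + 3317) + (x(-32) - 482)) = (1/91 + 30*91)/(((388 + 1405) + 3317) + ((14 - 1*(-32)) - 482)) = (1/91 + 2730)/((1793 + 3317) + ((14 + 32) - 482)) = 248431/(91*(5110 + (46 - 482))) = 248431/(91*(5110 - 436)) = (248431/91)/4674 = (248431/91)*(1/4674) = 248431/425334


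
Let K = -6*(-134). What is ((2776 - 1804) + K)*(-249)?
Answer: -442224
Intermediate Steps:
K = 804
((2776 - 1804) + K)*(-249) = ((2776 - 1804) + 804)*(-249) = (972 + 804)*(-249) = 1776*(-249) = -442224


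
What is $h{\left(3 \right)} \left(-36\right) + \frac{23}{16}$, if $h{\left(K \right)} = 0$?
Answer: $\frac{23}{16} \approx 1.4375$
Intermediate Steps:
$h{\left(3 \right)} \left(-36\right) + \frac{23}{16} = 0 \left(-36\right) + \frac{23}{16} = 0 + 23 \cdot \frac{1}{16} = 0 + \frac{23}{16} = \frac{23}{16}$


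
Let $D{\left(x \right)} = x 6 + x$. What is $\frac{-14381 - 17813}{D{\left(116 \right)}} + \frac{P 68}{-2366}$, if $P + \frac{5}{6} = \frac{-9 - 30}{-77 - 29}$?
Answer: $- \frac{61770937}{1558518} \approx -39.634$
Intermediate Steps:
$D{\left(x \right)} = 7 x$ ($D{\left(x \right)} = 6 x + x = 7 x$)
$P = - \frac{74}{159}$ ($P = - \frac{5}{6} + \frac{-9 - 30}{-77 - 29} = - \frac{5}{6} - \frac{39}{-77 - 29} = - \frac{5}{6} - \frac{39}{-106} = - \frac{5}{6} - - \frac{39}{106} = - \frac{5}{6} + \frac{39}{106} = - \frac{74}{159} \approx -0.46541$)
$\frac{-14381 - 17813}{D{\left(116 \right)}} + \frac{P 68}{-2366} = \frac{-14381 - 17813}{7 \cdot 116} + \frac{\left(- \frac{74}{159}\right) 68}{-2366} = \frac{-14381 - 17813}{812} - - \frac{2516}{188097} = \left(-32194\right) \frac{1}{812} + \frac{2516}{188097} = - \frac{16097}{406} + \frac{2516}{188097} = - \frac{61770937}{1558518}$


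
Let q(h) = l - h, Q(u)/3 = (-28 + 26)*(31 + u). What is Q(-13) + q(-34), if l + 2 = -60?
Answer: -136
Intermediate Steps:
Q(u) = -186 - 6*u (Q(u) = 3*((-28 + 26)*(31 + u)) = 3*(-2*(31 + u)) = 3*(-62 - 2*u) = -186 - 6*u)
l = -62 (l = -2 - 60 = -62)
q(h) = -62 - h
Q(-13) + q(-34) = (-186 - 6*(-13)) + (-62 - 1*(-34)) = (-186 + 78) + (-62 + 34) = -108 - 28 = -136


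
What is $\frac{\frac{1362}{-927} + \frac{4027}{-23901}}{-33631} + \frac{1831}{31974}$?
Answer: $\frac{50574235528703}{882406692953994} \approx 0.057314$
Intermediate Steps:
$\frac{\frac{1362}{-927} + \frac{4027}{-23901}}{-33631} + \frac{1831}{31974} = \left(1362 \left(- \frac{1}{927}\right) + 4027 \left(- \frac{1}{23901}\right)\right) \left(- \frac{1}{33631}\right) + 1831 \cdot \frac{1}{31974} = \left(- \frac{454}{309} - \frac{4027}{23901}\right) \left(- \frac{1}{33631}\right) + \frac{1831}{31974} = \left(- \frac{1343933}{820601}\right) \left(- \frac{1}{33631}\right) + \frac{1831}{31974} = \frac{1343933}{27597632231} + \frac{1831}{31974} = \frac{50574235528703}{882406692953994}$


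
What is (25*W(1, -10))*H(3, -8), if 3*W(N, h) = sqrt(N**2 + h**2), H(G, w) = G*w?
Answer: -200*sqrt(101) ≈ -2010.0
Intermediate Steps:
W(N, h) = sqrt(N**2 + h**2)/3
(25*W(1, -10))*H(3, -8) = (25*(sqrt(1**2 + (-10)**2)/3))*(3*(-8)) = (25*(sqrt(1 + 100)/3))*(-24) = (25*(sqrt(101)/3))*(-24) = (25*sqrt(101)/3)*(-24) = -200*sqrt(101)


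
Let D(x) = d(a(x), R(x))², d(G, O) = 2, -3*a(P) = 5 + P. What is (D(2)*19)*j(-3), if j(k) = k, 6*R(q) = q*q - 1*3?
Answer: -228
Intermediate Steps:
R(q) = -½ + q²/6 (R(q) = (q*q - 1*3)/6 = (q² - 3)/6 = (-3 + q²)/6 = -½ + q²/6)
a(P) = -5/3 - P/3 (a(P) = -(5 + P)/3 = -5/3 - P/3)
D(x) = 4 (D(x) = 2² = 4)
(D(2)*19)*j(-3) = (4*19)*(-3) = 76*(-3) = -228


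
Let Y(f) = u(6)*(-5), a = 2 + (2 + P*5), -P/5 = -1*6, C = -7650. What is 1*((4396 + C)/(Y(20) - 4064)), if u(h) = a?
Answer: 1627/2417 ≈ 0.67315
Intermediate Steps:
P = 30 (P = -(-5)*6 = -5*(-6) = 30)
a = 154 (a = 2 + (2 + 30*5) = 2 + (2 + 150) = 2 + 152 = 154)
u(h) = 154
Y(f) = -770 (Y(f) = 154*(-5) = -770)
1*((4396 + C)/(Y(20) - 4064)) = 1*((4396 - 7650)/(-770 - 4064)) = 1*(-3254/(-4834)) = 1*(-3254*(-1/4834)) = 1*(1627/2417) = 1627/2417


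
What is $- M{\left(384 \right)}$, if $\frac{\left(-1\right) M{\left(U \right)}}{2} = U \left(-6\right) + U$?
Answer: $-3840$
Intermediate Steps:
$M{\left(U \right)} = 10 U$ ($M{\left(U \right)} = - 2 \left(U \left(-6\right) + U\right) = - 2 \left(- 6 U + U\right) = - 2 \left(- 5 U\right) = 10 U$)
$- M{\left(384 \right)} = - 10 \cdot 384 = \left(-1\right) 3840 = -3840$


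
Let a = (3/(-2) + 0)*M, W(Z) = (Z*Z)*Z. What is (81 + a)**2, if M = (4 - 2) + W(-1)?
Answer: 25281/4 ≈ 6320.3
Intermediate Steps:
W(Z) = Z**3 (W(Z) = Z**2*Z = Z**3)
M = 1 (M = (4 - 2) + (-1)**3 = 2 - 1 = 1)
a = -3/2 (a = (3/(-2) + 0)*1 = (3*(-1/2) + 0)*1 = (-3/2 + 0)*1 = -3/2*1 = -3/2 ≈ -1.5000)
(81 + a)**2 = (81 - 3/2)**2 = (159/2)**2 = 25281/4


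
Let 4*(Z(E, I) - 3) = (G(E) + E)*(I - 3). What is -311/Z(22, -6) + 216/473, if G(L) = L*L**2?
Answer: 10664150/22708257 ≈ 0.46962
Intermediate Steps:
G(L) = L**3
Z(E, I) = 3 + (-3 + I)*(E + E**3)/4 (Z(E, I) = 3 + ((E**3 + E)*(I - 3))/4 = 3 + ((E + E**3)*(-3 + I))/4 = 3 + ((-3 + I)*(E + E**3))/4 = 3 + (-3 + I)*(E + E**3)/4)
-311/Z(22, -6) + 216/473 = -311/(3 - 3/4*22 - 3/4*22**3 + (1/4)*22*(-6) + (1/4)*(-6)*22**3) + 216/473 = -311/(3 - 33/2 - 3/4*10648 - 33 + (1/4)*(-6)*10648) + 216*(1/473) = -311/(3 - 33/2 - 7986 - 33 - 15972) + 216/473 = -311/(-48009/2) + 216/473 = -311*(-2/48009) + 216/473 = 622/48009 + 216/473 = 10664150/22708257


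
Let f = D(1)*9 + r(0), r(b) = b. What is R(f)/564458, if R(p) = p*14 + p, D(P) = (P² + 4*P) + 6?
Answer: 1485/564458 ≈ 0.0026308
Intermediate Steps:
D(P) = 6 + P² + 4*P
f = 99 (f = (6 + 1² + 4*1)*9 + 0 = (6 + 1 + 4)*9 + 0 = 11*9 + 0 = 99 + 0 = 99)
R(p) = 15*p (R(p) = 14*p + p = 15*p)
R(f)/564458 = (15*99)/564458 = 1485*(1/564458) = 1485/564458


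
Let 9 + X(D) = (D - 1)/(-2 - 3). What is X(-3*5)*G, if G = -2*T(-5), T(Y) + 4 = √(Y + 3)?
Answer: -232/5 + 58*I*√2/5 ≈ -46.4 + 16.405*I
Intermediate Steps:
X(D) = -44/5 - D/5 (X(D) = -9 + (D - 1)/(-2 - 3) = -9 + (-1 + D)/(-5) = -9 + (-1 + D)*(-⅕) = -9 + (⅕ - D/5) = -44/5 - D/5)
T(Y) = -4 + √(3 + Y) (T(Y) = -4 + √(Y + 3) = -4 + √(3 + Y))
G = 8 - 2*I*√2 (G = -2*(-4 + √(3 - 5)) = -2*(-4 + √(-2)) = -2*(-4 + I*√2) = 8 - 2*I*√2 ≈ 8.0 - 2.8284*I)
X(-3*5)*G = (-44/5 - (-3)*5/5)*(8 - 2*I*√2) = (-44/5 - ⅕*(-15))*(8 - 2*I*√2) = (-44/5 + 3)*(8 - 2*I*√2) = -29*(8 - 2*I*√2)/5 = -232/5 + 58*I*√2/5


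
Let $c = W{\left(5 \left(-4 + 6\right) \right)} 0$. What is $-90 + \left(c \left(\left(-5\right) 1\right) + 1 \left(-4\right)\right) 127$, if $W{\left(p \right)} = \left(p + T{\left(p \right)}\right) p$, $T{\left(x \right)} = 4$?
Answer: $-598$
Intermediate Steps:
$W{\left(p \right)} = p \left(4 + p\right)$ ($W{\left(p \right)} = \left(p + 4\right) p = \left(4 + p\right) p = p \left(4 + p\right)$)
$c = 0$ ($c = 5 \left(-4 + 6\right) \left(4 + 5 \left(-4 + 6\right)\right) 0 = 5 \cdot 2 \left(4 + 5 \cdot 2\right) 0 = 10 \left(4 + 10\right) 0 = 10 \cdot 14 \cdot 0 = 140 \cdot 0 = 0$)
$-90 + \left(c \left(\left(-5\right) 1\right) + 1 \left(-4\right)\right) 127 = -90 + \left(0 \left(\left(-5\right) 1\right) + 1 \left(-4\right)\right) 127 = -90 + \left(0 \left(-5\right) - 4\right) 127 = -90 + \left(0 - 4\right) 127 = -90 - 508 = -598$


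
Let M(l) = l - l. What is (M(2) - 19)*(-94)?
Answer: 1786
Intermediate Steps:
M(l) = 0
(M(2) - 19)*(-94) = (0 - 19)*(-94) = -19*(-94) = 1786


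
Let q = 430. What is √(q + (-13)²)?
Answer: √599 ≈ 24.474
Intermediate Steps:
√(q + (-13)²) = √(430 + (-13)²) = √(430 + 169) = √599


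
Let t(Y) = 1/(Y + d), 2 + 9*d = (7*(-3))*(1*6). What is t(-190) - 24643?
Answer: -45293843/1838 ≈ -24643.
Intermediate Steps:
d = -128/9 (d = -2/9 + ((7*(-3))*(1*6))/9 = -2/9 + (-21*6)/9 = -2/9 + (⅑)*(-126) = -2/9 - 14 = -128/9 ≈ -14.222)
t(Y) = 1/(-128/9 + Y) (t(Y) = 1/(Y - 128/9) = 1/(-128/9 + Y))
t(-190) - 24643 = 9/(-128 + 9*(-190)) - 24643 = 9/(-128 - 1710) - 24643 = 9/(-1838) - 24643 = 9*(-1/1838) - 24643 = -9/1838 - 24643 = -45293843/1838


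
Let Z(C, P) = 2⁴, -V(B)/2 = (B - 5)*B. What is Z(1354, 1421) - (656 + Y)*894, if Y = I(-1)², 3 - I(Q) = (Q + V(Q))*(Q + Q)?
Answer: -1059374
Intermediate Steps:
V(B) = -2*B*(-5 + B) (V(B) = -2*(B - 5)*B = -2*(-5 + B)*B = -2*B*(-5 + B))
Z(C, P) = 16
I(Q) = 3 - 2*Q*(Q + 2*Q*(5 - Q)) (I(Q) = 3 - (Q + 2*Q*(5 - Q))*(Q + Q) = 3 - (Q + 2*Q*(5 - Q))*2*Q = 3 - 2*Q*(Q + 2*Q*(5 - Q)))
Y = 529 (Y = (3 - 22*(-1)² + 4*(-1)³)² = (3 - 22*1 + 4*(-1))² = (3 - 22 - 4)² = (-23)² = 529)
Z(1354, 1421) - (656 + Y)*894 = 16 - (656 + 529)*894 = 16 - 1185*894 = 16 - 1*1059390 = 16 - 1059390 = -1059374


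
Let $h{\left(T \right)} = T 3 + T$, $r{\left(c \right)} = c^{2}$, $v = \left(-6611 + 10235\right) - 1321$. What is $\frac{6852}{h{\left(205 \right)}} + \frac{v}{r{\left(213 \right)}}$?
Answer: $\frac{78189212}{9300645} \approx 8.4069$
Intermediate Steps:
$v = 2303$ ($v = 3624 - 1321 = 2303$)
$h{\left(T \right)} = 4 T$ ($h{\left(T \right)} = 3 T + T = 4 T$)
$\frac{6852}{h{\left(205 \right)}} + \frac{v}{r{\left(213 \right)}} = \frac{6852}{4 \cdot 205} + \frac{2303}{213^{2}} = \frac{6852}{820} + \frac{2303}{45369} = 6852 \cdot \frac{1}{820} + 2303 \cdot \frac{1}{45369} = \frac{1713}{205} + \frac{2303}{45369} = \frac{78189212}{9300645}$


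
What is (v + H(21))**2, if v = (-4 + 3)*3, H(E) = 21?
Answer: 324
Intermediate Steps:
v = -3 (v = -1*3 = -3)
(v + H(21))**2 = (-3 + 21)**2 = 18**2 = 324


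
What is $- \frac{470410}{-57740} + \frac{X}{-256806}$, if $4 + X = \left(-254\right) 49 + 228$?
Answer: $\frac{675054493}{82377658} \approx 8.1946$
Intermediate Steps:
$X = -12222$ ($X = -4 + \left(\left(-254\right) 49 + 228\right) = -4 + \left(-12446 + 228\right) = -4 - 12218 = -12222$)
$- \frac{470410}{-57740} + \frac{X}{-256806} = - \frac{470410}{-57740} - \frac{12222}{-256806} = \left(-470410\right) \left(- \frac{1}{57740}\right) - - \frac{679}{14267} = \frac{47041}{5774} + \frac{679}{14267} = \frac{675054493}{82377658}$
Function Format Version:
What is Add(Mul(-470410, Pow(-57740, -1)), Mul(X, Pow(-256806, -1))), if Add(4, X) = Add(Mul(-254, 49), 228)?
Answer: Rational(675054493, 82377658) ≈ 8.1946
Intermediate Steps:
X = -12222 (X = Add(-4, Add(Mul(-254, 49), 228)) = Add(-4, Add(-12446, 228)) = Add(-4, -12218) = -12222)
Add(Mul(-470410, Pow(-57740, -1)), Mul(X, Pow(-256806, -1))) = Add(Mul(-470410, Pow(-57740, -1)), Mul(-12222, Pow(-256806, -1))) = Add(Mul(-470410, Rational(-1, 57740)), Mul(-12222, Rational(-1, 256806))) = Add(Rational(47041, 5774), Rational(679, 14267)) = Rational(675054493, 82377658)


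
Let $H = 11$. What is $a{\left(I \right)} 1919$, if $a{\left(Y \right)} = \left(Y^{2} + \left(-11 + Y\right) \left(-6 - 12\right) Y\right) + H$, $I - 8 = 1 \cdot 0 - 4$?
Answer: $1018989$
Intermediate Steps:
$I = 4$ ($I = 8 + \left(1 \cdot 0 - 4\right) = 8 + \left(0 - 4\right) = 8 - 4 = 4$)
$a{\left(Y \right)} = 11 + Y^{2} + Y \left(198 - 18 Y\right)$ ($a{\left(Y \right)} = \left(Y^{2} + \left(-11 + Y\right) \left(-6 - 12\right) Y\right) + 11 = \left(Y^{2} + \left(-11 + Y\right) \left(-18\right) Y\right) + 11 = \left(Y^{2} + \left(198 - 18 Y\right) Y\right) + 11 = \left(Y^{2} + Y \left(198 - 18 Y\right)\right) + 11 = 11 + Y^{2} + Y \left(198 - 18 Y\right)$)
$a{\left(I \right)} 1919 = \left(11 - 17 \cdot 4^{2} + 198 \cdot 4\right) 1919 = \left(11 - 272 + 792\right) 1919 = 531 \cdot 1919 = 1018989$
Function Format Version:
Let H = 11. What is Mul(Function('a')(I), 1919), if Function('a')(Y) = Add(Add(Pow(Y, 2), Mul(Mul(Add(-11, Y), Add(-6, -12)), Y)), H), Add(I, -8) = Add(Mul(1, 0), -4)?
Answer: 1018989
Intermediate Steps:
I = 4 (I = Add(8, Add(Mul(1, 0), -4)) = Add(8, Add(0, -4)) = Add(8, -4) = 4)
Function('a')(Y) = Add(11, Pow(Y, 2), Mul(Y, Add(198, Mul(-18, Y)))) (Function('a')(Y) = Add(Add(Pow(Y, 2), Mul(Mul(Add(-11, Y), Add(-6, -12)), Y)), 11) = Add(Add(Pow(Y, 2), Mul(Mul(Add(-11, Y), -18), Y)), 11) = Add(Add(Pow(Y, 2), Mul(Add(198, Mul(-18, Y)), Y)), 11) = Add(Add(Pow(Y, 2), Mul(Y, Add(198, Mul(-18, Y)))), 11) = Add(11, Pow(Y, 2), Mul(Y, Add(198, Mul(-18, Y)))))
Mul(Function('a')(I), 1919) = Mul(Add(11, Mul(-17, Pow(4, 2)), Mul(198, 4)), 1919) = Mul(Add(11, Mul(-17, 16), 792), 1919) = Mul(Add(11, -272, 792), 1919) = Mul(531, 1919) = 1018989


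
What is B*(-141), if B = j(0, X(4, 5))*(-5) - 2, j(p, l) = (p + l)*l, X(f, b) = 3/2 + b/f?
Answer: 89817/16 ≈ 5613.6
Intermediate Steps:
X(f, b) = 3/2 + b/f (X(f, b) = 3*(½) + b/f = 3/2 + b/f)
j(p, l) = l*(l + p) (j(p, l) = (l + p)*l = l*(l + p))
B = -637/16 (B = ((3/2 + 5/4)*((3/2 + 5/4) + 0))*(-5) - 2 = (11*(11/4 + 0)/4)*(-5) - 2 = ((11/4)*(11/4))*(-5) - 2 = (121/16)*(-5) - 2 = -605/16 - 2 = -637/16 ≈ -39.813)
B*(-141) = -637/16*(-141) = 89817/16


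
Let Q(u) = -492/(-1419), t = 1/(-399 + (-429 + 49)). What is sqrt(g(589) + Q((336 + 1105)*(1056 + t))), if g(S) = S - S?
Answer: 2*sqrt(19393)/473 ≈ 0.58883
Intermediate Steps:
g(S) = 0
t = -1/779 (t = 1/(-399 - 380) = 1/(-779) = -1/779 ≈ -0.0012837)
Q(u) = 164/473 (Q(u) = -492*(-1/1419) = 164/473)
sqrt(g(589) + Q((336 + 1105)*(1056 + t))) = sqrt(0 + 164/473) = sqrt(164/473) = 2*sqrt(19393)/473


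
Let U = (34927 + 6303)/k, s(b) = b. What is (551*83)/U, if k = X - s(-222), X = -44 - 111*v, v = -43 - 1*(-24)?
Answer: 5504809/2170 ≈ 2536.8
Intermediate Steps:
v = -19 (v = -43 + 24 = -19)
X = 2065 (X = -44 - 111*(-19) = -44 + 2109 = 2065)
k = 2287 (k = 2065 - 1*(-222) = 2065 + 222 = 2287)
U = 41230/2287 (U = (34927 + 6303)/2287 = 41230*(1/2287) = 41230/2287 ≈ 18.028)
(551*83)/U = (551*83)/(41230/2287) = 45733*(2287/41230) = 5504809/2170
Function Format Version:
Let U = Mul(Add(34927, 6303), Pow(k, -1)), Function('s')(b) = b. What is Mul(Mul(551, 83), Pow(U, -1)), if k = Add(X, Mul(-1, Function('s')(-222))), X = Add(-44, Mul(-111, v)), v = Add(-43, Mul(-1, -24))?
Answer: Rational(5504809, 2170) ≈ 2536.8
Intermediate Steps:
v = -19 (v = Add(-43, 24) = -19)
X = 2065 (X = Add(-44, Mul(-111, -19)) = Add(-44, 2109) = 2065)
k = 2287 (k = Add(2065, Mul(-1, -222)) = Add(2065, 222) = 2287)
U = Rational(41230, 2287) (U = Mul(Add(34927, 6303), Pow(2287, -1)) = Mul(41230, Rational(1, 2287)) = Rational(41230, 2287) ≈ 18.028)
Mul(Mul(551, 83), Pow(U, -1)) = Mul(Mul(551, 83), Pow(Rational(41230, 2287), -1)) = Mul(45733, Rational(2287, 41230)) = Rational(5504809, 2170)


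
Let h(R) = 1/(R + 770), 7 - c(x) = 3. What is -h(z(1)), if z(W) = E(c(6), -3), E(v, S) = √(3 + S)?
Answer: -1/770 ≈ -0.0012987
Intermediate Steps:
c(x) = 4 (c(x) = 7 - 1*3 = 7 - 3 = 4)
z(W) = 0 (z(W) = √(3 - 3) = √0 = 0)
h(R) = 1/(770 + R)
-h(z(1)) = -1/(770 + 0) = -1/770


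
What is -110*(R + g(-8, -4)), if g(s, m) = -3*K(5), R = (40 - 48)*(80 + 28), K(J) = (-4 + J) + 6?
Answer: 97350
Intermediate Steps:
K(J) = 2 + J
R = -864 (R = -8*108 = -864)
g(s, m) = -21 (g(s, m) = -3*(2 + 5) = -3*7 = -21)
-110*(R + g(-8, -4)) = -110*(-864 - 21) = -110*(-885) = 97350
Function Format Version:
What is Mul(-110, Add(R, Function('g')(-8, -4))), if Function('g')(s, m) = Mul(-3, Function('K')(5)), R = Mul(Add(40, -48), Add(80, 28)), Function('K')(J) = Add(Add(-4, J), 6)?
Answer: 97350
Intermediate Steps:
Function('K')(J) = Add(2, J)
R = -864 (R = Mul(-8, 108) = -864)
Function('g')(s, m) = -21 (Function('g')(s, m) = Mul(-3, Add(2, 5)) = Mul(-3, 7) = -21)
Mul(-110, Add(R, Function('g')(-8, -4))) = Mul(-110, Add(-864, -21)) = Mul(-110, -885) = 97350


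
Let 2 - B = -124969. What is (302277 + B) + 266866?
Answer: 694114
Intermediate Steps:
B = 124971 (B = 2 - 1*(-124969) = 2 + 124969 = 124971)
(302277 + B) + 266866 = (302277 + 124971) + 266866 = 427248 + 266866 = 694114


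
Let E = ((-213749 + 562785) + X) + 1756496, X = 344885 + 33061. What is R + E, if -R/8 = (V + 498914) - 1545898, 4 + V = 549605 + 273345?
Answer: 4275782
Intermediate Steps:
X = 377946
V = 822946 (V = -4 + (549605 + 273345) = -4 + 822950 = 822946)
R = 1792304 (R = -8*((822946 + 498914) - 1545898) = -8*(1321860 - 1545898) = -8*(-224038) = 1792304)
E = 2483478 (E = ((-213749 + 562785) + 377946) + 1756496 = (349036 + 377946) + 1756496 = 726982 + 1756496 = 2483478)
R + E = 1792304 + 2483478 = 4275782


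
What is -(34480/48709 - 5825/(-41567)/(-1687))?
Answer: -2417575549995/3415646974061 ≈ -0.70779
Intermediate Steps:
-(34480/48709 - 5825/(-41567)/(-1687)) = -(34480*(1/48709) - 5825*(-1/41567)*(-1/1687)) = -(34480/48709 + (5825/41567)*(-1/1687)) = -(34480/48709 - 5825/70123529) = -1*2417575549995/3415646974061 = -2417575549995/3415646974061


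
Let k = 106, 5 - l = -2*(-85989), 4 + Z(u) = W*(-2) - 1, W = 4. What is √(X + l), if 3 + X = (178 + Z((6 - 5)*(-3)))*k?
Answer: I*√154486 ≈ 393.05*I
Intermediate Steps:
Z(u) = -13 (Z(u) = -4 + (4*(-2) - 1) = -4 + (-8 - 1) = -4 - 9 = -13)
l = -171973 (l = 5 - (-2)*(-85989) = 5 - 1*171978 = 5 - 171978 = -171973)
X = 17487 (X = -3 + (178 - 13)*106 = -3 + 165*106 = -3 + 17490 = 17487)
√(X + l) = √(17487 - 171973) = √(-154486) = I*√154486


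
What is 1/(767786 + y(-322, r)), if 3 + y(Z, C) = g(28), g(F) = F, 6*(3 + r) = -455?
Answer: 1/767811 ≈ 1.3024e-6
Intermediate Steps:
r = -473/6 (r = -3 + (⅙)*(-455) = -3 - 455/6 = -473/6 ≈ -78.833)
y(Z, C) = 25 (y(Z, C) = -3 + 28 = 25)
1/(767786 + y(-322, r)) = 1/(767786 + 25) = 1/767811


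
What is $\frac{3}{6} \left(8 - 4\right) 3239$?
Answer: $6478$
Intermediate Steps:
$\frac{3}{6} \left(8 - 4\right) 3239 = 3 \cdot \frac{1}{6} \cdot 4 \cdot 3239 = \frac{1}{2} \cdot 4 \cdot 3239 = 2 \cdot 3239 = 6478$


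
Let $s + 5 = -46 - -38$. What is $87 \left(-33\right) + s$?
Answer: $-2884$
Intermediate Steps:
$s = -13$ ($s = -5 - 8 = -13$)
$87 \left(-33\right) + s = 87 \left(-33\right) - 13 = -2871 - 13 = -2884$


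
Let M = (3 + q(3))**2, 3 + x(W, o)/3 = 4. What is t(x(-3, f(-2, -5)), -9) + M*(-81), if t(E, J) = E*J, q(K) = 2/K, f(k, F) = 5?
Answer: -1116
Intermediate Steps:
x(W, o) = 3 (x(W, o) = -9 + 3*4 = -9 + 12 = 3)
M = 121/9 (M = (3 + 2/3)**2 = (11/3)**2 = 121/9 ≈ 13.444)
t(x(-3, f(-2, -5)), -9) + M*(-81) = 3*(-9) + (121/9)*(-81) = -27 - 1089 = -1116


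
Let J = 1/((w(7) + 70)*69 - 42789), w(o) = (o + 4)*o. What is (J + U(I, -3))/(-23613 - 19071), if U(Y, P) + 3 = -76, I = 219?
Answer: 2579035/1393461864 ≈ 0.0018508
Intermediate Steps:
w(o) = o*(4 + o) (w(o) = (4 + o)*o = o*(4 + o))
U(Y, P) = -79 (U(Y, P) = -3 - 76 = -79)
J = -1/32646 (J = 1/((7*(4 + 7) + 70)*69 - 42789) = 1/((7*11 + 70)*69 - 42789) = 1/((77 + 70)*69 - 42789) = 1/(147*69 - 42789) = 1/(10143 - 42789) = 1/(-32646) = -1/32646 ≈ -3.0632e-5)
(J + U(I, -3))/(-23613 - 19071) = (-1/32646 - 79)/(-23613 - 19071) = -2579035/32646/(-42684) = -2579035/32646*(-1/42684) = 2579035/1393461864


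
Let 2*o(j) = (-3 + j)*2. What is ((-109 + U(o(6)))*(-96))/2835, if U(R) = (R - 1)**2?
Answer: 32/9 ≈ 3.5556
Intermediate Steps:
o(j) = -3 + j (o(j) = ((-3 + j)*2)/2 = (-6 + 2*j)/2 = -3 + j)
U(R) = (-1 + R)**2
((-109 + U(o(6)))*(-96))/2835 = ((-109 + (-1 + (-3 + 6))**2)*(-96))/2835 = ((-109 + (-1 + 3)**2)*(-96))*(1/2835) = ((-109 + 2**2)*(-96))*(1/2835) = ((-109 + 4)*(-96))*(1/2835) = -105*(-96)*(1/2835) = 10080*(1/2835) = 32/9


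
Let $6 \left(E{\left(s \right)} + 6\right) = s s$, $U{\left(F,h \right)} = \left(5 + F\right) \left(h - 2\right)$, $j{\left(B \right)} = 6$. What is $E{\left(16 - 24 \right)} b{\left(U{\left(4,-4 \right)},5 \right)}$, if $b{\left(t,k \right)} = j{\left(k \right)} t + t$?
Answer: $-1764$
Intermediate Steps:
$U{\left(F,h \right)} = \left(-2 + h\right) \left(5 + F\right)$ ($U{\left(F,h \right)} = \left(5 + F\right) \left(-2 + h\right) = \left(-2 + h\right) \left(5 + F\right)$)
$b{\left(t,k \right)} = 7 t$ ($b{\left(t,k \right)} = 6 t + t = 7 t$)
$E{\left(s \right)} = -6 + \frac{s^{2}}{6}$ ($E{\left(s \right)} = -6 + \frac{s s}{6} = -6 + \frac{s^{2}}{6}$)
$E{\left(16 - 24 \right)} b{\left(U{\left(4,-4 \right)},5 \right)} = \left(-6 + \frac{\left(16 - 24\right)^{2}}{6}\right) 7 \left(-10 - 8 + 5 \left(-4\right) + 4 \left(-4\right)\right) = \left(-6 + \frac{\left(16 - 24\right)^{2}}{6}\right) 7 \left(-10 - 8 - 20 - 16\right) = \left(-6 + \frac{\left(-8\right)^{2}}{6}\right) 7 \left(-54\right) = \left(-6 + \frac{1}{6} \cdot 64\right) \left(-378\right) = \left(-6 + \frac{32}{3}\right) \left(-378\right) = \frac{14}{3} \left(-378\right) = -1764$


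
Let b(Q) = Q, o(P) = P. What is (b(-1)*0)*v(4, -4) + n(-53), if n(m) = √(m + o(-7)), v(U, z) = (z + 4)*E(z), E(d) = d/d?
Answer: 2*I*√15 ≈ 7.746*I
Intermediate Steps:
E(d) = 1
v(U, z) = 4 + z (v(U, z) = (z + 4)*1 = (4 + z)*1 = 4 + z)
n(m) = √(-7 + m) (n(m) = √(m - 7) = √(-7 + m))
(b(-1)*0)*v(4, -4) + n(-53) = (-1*0)*(4 - 4) + √(-7 - 53) = 0*0 + √(-60) = 0 + 2*I*√15 = 2*I*√15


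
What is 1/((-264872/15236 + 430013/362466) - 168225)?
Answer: -362466/60981714169 ≈ -5.9438e-6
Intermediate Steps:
1/((-264872/15236 + 430013/362466) - 168225) = 1/((-264872*1/15236 + 430013*(1/362466)) - 168225) = 1/((-226/13 + 430013/362466) - 168225) = 1/(-5871319/362466 - 168225) = 1/(-60981714169/362466) = -362466/60981714169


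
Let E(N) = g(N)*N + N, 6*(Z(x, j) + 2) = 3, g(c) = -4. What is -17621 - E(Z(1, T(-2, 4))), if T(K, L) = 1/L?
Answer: -35251/2 ≈ -17626.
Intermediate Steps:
Z(x, j) = -3/2 (Z(x, j) = -2 + (⅙)*3 = -2 + ½ = -3/2)
E(N) = -3*N (E(N) = -4*N + N = -3*N)
-17621 - E(Z(1, T(-2, 4))) = -17621 - (-3)*(-3)/2 = -17621 - 1*9/2 = -17621 - 9/2 = -35251/2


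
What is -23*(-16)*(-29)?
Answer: -10672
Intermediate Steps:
-23*(-16)*(-29) = 368*(-29) = -10672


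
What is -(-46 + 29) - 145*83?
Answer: -12018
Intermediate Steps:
-(-46 + 29) - 145*83 = -1*(-17) - 12035 = 17 - 12035 = -12018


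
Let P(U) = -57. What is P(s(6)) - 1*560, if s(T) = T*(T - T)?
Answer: -617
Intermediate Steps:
s(T) = 0 (s(T) = T*0 = 0)
P(s(6)) - 1*560 = -57 - 1*560 = -57 - 560 = -617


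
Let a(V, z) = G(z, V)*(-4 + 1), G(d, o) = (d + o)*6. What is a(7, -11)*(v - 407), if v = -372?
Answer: -56088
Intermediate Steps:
G(d, o) = 6*d + 6*o
a(V, z) = -18*V - 18*z (a(V, z) = (6*z + 6*V)*(-4 + 1) = (6*V + 6*z)*(-3) = -18*V - 18*z)
a(7, -11)*(v - 407) = (-18*7 - 18*(-11))*(-372 - 407) = (-126 + 198)*(-779) = 72*(-779) = -56088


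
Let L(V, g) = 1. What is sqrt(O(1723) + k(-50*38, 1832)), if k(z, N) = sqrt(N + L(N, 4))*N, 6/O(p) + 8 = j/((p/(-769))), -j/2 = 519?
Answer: sqrt(2027380011 + 281827082936552*sqrt(1833))/392219 ≈ 280.06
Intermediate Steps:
j = -1038 (j = -2*519 = -1038)
O(p) = 6/(-8 + 798222/p) (O(p) = 6/(-8 - 1038*(-769/p)) = 6/(-8 - (-798222)/p) = 6/(-8 + 798222/p))
k(z, N) = N*sqrt(1 + N) (k(z, N) = sqrt(N + 1)*N = sqrt(1 + N)*N = N*sqrt(1 + N))
sqrt(O(1723) + k(-50*38, 1832)) = sqrt(-3*1723/(-399111 + 4*1723) + 1832*sqrt(1 + 1832)) = sqrt(-3*1723/(-399111 + 6892) + 1832*sqrt(1833)) = sqrt(-3*1723/(-392219) + 1832*sqrt(1833)) = sqrt(-3*1723*(-1/392219) + 1832*sqrt(1833)) = sqrt(5169/392219 + 1832*sqrt(1833))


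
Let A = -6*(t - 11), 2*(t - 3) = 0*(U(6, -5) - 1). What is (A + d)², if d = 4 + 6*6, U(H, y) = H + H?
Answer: 7744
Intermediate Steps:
U(H, y) = 2*H
t = 3 (t = 3 + (0*(2*6 - 1))/2 = 3 + (0*(12 - 1))/2 = 3 + (0*11)/2 = 3 + (½)*0 = 3 + 0 = 3)
d = 40 (d = 4 + 36 = 40)
A = 48 (A = -6*(3 - 11) = -6*(-8) = 48)
(A + d)² = (48 + 40)² = 88² = 7744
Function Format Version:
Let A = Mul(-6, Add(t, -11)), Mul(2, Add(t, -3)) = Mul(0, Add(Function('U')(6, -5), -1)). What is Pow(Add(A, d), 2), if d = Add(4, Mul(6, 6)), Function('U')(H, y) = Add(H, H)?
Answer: 7744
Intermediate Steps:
Function('U')(H, y) = Mul(2, H)
t = 3 (t = Add(3, Mul(Rational(1, 2), Mul(0, Add(Mul(2, 6), -1)))) = Add(3, Mul(Rational(1, 2), Mul(0, Add(12, -1)))) = Add(3, Mul(Rational(1, 2), Mul(0, 11))) = Add(3, Mul(Rational(1, 2), 0)) = Add(3, 0) = 3)
d = 40 (d = Add(4, 36) = 40)
A = 48 (A = Mul(-6, Add(3, -11)) = Mul(-6, -8) = 48)
Pow(Add(A, d), 2) = Pow(Add(48, 40), 2) = Pow(88, 2) = 7744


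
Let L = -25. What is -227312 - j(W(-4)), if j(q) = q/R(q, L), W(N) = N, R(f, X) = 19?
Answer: -4318924/19 ≈ -2.2731e+5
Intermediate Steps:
j(q) = q/19
-227312 - j(W(-4)) = -227312 - (-4)/19 = -227312 - 1*(-4/19) = -227312 + 4/19 = -4318924/19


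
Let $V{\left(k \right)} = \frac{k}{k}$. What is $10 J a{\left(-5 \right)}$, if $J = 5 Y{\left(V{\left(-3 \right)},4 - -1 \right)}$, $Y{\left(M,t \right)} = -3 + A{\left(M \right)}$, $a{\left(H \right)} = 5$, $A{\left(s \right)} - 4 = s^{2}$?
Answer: $500$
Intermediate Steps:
$A{\left(s \right)} = 4 + s^{2}$
$V{\left(k \right)} = 1$
$Y{\left(M,t \right)} = 1 + M^{2}$ ($Y{\left(M,t \right)} = -3 + \left(4 + M^{2}\right) = 1 + M^{2}$)
$J = 10$ ($J = 5 \left(1 + 1^{2}\right) = 5 \left(1 + 1\right) = 5 \cdot 2 = 10$)
$10 J a{\left(-5 \right)} = 10 \cdot 10 \cdot 5 = 100 \cdot 5 = 500$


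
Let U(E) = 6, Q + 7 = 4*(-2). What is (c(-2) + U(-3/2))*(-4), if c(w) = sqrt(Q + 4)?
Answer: -24 - 4*I*sqrt(11) ≈ -24.0 - 13.266*I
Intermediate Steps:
Q = -15 (Q = -7 + 4*(-2) = -7 - 8 = -15)
c(w) = I*sqrt(11) (c(w) = sqrt(-15 + 4) = sqrt(-11) = I*sqrt(11))
(c(-2) + U(-3/2))*(-4) = (I*sqrt(11) + 6)*(-4) = (6 + I*sqrt(11))*(-4) = -24 - 4*I*sqrt(11)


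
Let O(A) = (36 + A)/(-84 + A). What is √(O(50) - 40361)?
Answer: 2*I*√2916265/17 ≈ 200.91*I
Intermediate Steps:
O(A) = (36 + A)/(-84 + A)
√(O(50) - 40361) = √((36 + 50)/(-84 + 50) - 40361) = √(86/(-34) - 40361) = √(-1/34*86 - 40361) = √(-43/17 - 40361) = √(-686180/17) = 2*I*√2916265/17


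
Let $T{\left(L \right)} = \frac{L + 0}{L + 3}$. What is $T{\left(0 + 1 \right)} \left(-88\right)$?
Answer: $-22$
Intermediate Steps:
$T{\left(L \right)} = \frac{L}{3 + L}$
$T{\left(0 + 1 \right)} \left(-88\right) = \frac{0 + 1}{3 + \left(0 + 1\right)} \left(-88\right) = 1 \frac{1}{3 + 1} \left(-88\right) = 1 \cdot \frac{1}{4} \left(-88\right) = \frac{1}{4} \left(-88\right) = -22$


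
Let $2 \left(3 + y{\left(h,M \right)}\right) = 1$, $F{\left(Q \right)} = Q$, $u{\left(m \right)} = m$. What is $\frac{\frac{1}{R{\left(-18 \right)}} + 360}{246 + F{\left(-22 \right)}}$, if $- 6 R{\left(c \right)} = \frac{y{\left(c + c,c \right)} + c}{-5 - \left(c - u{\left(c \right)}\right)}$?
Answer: $\frac{525}{328} \approx 1.6006$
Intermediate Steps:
$y{\left(h,M \right)} = - \frac{5}{2}$ ($y{\left(h,M \right)} = -3 + \frac{1}{2} \cdot 1 = -3 + \frac{1}{2} = - \frac{5}{2}$)
$R{\left(c \right)} = - \frac{1}{12} + \frac{c}{30}$ ($R{\left(c \right)} = - \frac{\left(- \frac{5}{2} + c\right) \frac{1}{-5 + \left(c - c\right)}}{6} = - \frac{\left(- \frac{5}{2} + c\right) \frac{1}{-5 + 0}}{6} = - \frac{\left(- \frac{5}{2} + c\right) \frac{1}{-5}}{6} = - \frac{\left(- \frac{5}{2} + c\right) \left(- \frac{1}{5}\right)}{6} = - \frac{\frac{1}{2} - \frac{c}{5}}{6} = - \frac{1}{12} + \frac{c}{30}$)
$\frac{\frac{1}{R{\left(-18 \right)}} + 360}{246 + F{\left(-22 \right)}} = \frac{\frac{1}{- \frac{1}{12} + \frac{1}{30} \left(-18\right)} + 360}{246 - 22} = \frac{\frac{1}{- \frac{1}{12} - \frac{3}{5}} + 360}{224} = \left(\frac{1}{- \frac{41}{60}} + 360\right) \frac{1}{224} = \left(- \frac{60}{41} + 360\right) \frac{1}{224} = \frac{14700}{41} \cdot \frac{1}{224} = \frac{525}{328}$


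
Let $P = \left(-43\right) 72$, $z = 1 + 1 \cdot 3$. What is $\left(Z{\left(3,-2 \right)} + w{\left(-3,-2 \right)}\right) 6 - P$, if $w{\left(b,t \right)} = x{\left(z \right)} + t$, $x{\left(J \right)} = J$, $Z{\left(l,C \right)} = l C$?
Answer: $3072$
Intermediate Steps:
$Z{\left(l,C \right)} = C l$
$z = 4$ ($z = 1 + 3 = 4$)
$w{\left(b,t \right)} = 4 + t$
$P = -3096$
$\left(Z{\left(3,-2 \right)} + w{\left(-3,-2 \right)}\right) 6 - P = \left(\left(-2\right) 3 + \left(4 - 2\right)\right) 6 - -3096 = \left(-6 + 2\right) 6 + 3096 = \left(-4\right) 6 + 3096 = -24 + 3096 = 3072$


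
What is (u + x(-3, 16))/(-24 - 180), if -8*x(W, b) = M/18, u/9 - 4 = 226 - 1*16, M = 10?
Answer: -138667/14688 ≈ -9.4408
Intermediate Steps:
u = 1926 (u = 36 + 9*(226 - 1*16) = 36 + 9*(226 - 16) = 36 + 9*210 = 36 + 1890 = 1926)
x(W, b) = -5/72 (x(W, b) = -5/(4*18) = -⅛*5/9 = -5/72)
(u + x(-3, 16))/(-24 - 180) = (1926 - 5/72)/(-24 - 180) = (138667/72)/(-204) = (138667/72)*(-1/204) = -138667/14688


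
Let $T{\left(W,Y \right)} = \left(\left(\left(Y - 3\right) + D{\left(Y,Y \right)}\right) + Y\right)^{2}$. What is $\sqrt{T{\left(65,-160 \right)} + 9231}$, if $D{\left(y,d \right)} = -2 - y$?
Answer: $14 \sqrt{186} \approx 190.93$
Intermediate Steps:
$T{\left(W,Y \right)} = \left(-5 + Y\right)^{2}$ ($T{\left(W,Y \right)} = \left(\left(\left(Y - 3\right) - \left(2 + Y\right)\right) + Y\right)^{2} = \left(\left(\left(-3 + Y\right) - \left(2 + Y\right)\right) + Y\right)^{2} = \left(-5 + Y\right)^{2}$)
$\sqrt{T{\left(65,-160 \right)} + 9231} = \sqrt{\left(-5 - 160\right)^{2} + 9231} = \sqrt{\left(-165\right)^{2} + 9231} = \sqrt{27225 + 9231} = \sqrt{36456} = 14 \sqrt{186}$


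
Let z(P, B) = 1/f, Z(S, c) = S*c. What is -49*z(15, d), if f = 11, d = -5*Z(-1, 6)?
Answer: -49/11 ≈ -4.4545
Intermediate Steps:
d = 30 (d = -(-5)*6 = -5*(-6) = 30)
z(P, B) = 1/11
-49*z(15, d) = -49*1/11 = -49/11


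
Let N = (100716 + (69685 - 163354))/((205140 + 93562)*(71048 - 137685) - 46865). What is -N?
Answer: 2349/6634884013 ≈ 3.5404e-7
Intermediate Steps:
N = -2349/6634884013 (N = (100716 - 93669)/(298702*(-66637) - 46865) = 7047/(-19904605174 - 46865) = 7047/(-19904652039) = 7047*(-1/19904652039) = -2349/6634884013 ≈ -3.5404e-7)
-N = -1*(-2349/6634884013) = 2349/6634884013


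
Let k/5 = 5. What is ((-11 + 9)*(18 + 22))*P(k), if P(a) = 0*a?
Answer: 0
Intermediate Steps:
k = 25 (k = 5*5 = 25)
P(a) = 0
((-11 + 9)*(18 + 22))*P(k) = ((-11 + 9)*(18 + 22))*0 = -2*40*0 = -80*0 = 0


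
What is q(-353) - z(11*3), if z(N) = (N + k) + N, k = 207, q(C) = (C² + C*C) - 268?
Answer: 248677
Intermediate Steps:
q(C) = -268 + 2*C² (q(C) = (C² + C²) - 268 = 2*C² - 268 = -268 + 2*C²)
z(N) = 207 + 2*N (z(N) = (N + 207) + N = (207 + N) + N = 207 + 2*N)
q(-353) - z(11*3) = (-268 + 2*(-353)²) - (207 + 2*(11*3)) = (-268 + 2*124609) - (207 + 2*33) = (-268 + 249218) - (207 + 66) = 248950 - 1*273 = 248950 - 273 = 248677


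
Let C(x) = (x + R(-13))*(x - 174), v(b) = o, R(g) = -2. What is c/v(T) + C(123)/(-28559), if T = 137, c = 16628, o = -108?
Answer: -118553146/771093 ≈ -153.75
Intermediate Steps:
v(b) = -108
C(x) = (-174 + x)*(-2 + x) (C(x) = (x - 2)*(x - 174) = (-2 + x)*(-174 + x) = (-174 + x)*(-2 + x))
c/v(T) + C(123)/(-28559) = 16628/(-108) + (348 + 123² - 176*123)/(-28559) = 16628*(-1/108) + (348 + 15129 - 21648)*(-1/28559) = -4157/27 - 6171*(-1/28559) = -4157/27 + 6171/28559 = -118553146/771093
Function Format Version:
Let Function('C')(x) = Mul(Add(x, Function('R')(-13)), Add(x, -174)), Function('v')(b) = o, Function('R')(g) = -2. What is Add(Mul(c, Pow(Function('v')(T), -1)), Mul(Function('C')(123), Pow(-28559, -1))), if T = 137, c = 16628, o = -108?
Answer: Rational(-118553146, 771093) ≈ -153.75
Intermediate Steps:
Function('v')(b) = -108
Function('C')(x) = Mul(Add(-174, x), Add(-2, x)) (Function('C')(x) = Mul(Add(x, -2), Add(x, -174)) = Mul(Add(-2, x), Add(-174, x)) = Mul(Add(-174, x), Add(-2, x)))
Add(Mul(c, Pow(Function('v')(T), -1)), Mul(Function('C')(123), Pow(-28559, -1))) = Add(Mul(16628, Pow(-108, -1)), Mul(Add(348, Pow(123, 2), Mul(-176, 123)), Pow(-28559, -1))) = Add(Mul(16628, Rational(-1, 108)), Mul(Add(348, 15129, -21648), Rational(-1, 28559))) = Add(Rational(-4157, 27), Mul(-6171, Rational(-1, 28559))) = Add(Rational(-4157, 27), Rational(6171, 28559)) = Rational(-118553146, 771093)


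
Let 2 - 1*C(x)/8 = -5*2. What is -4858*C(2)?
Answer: -466368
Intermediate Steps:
C(x) = 96 (C(x) = 16 - (-40)*2 = 16 - 8*(-10) = 16 + 80 = 96)
-4858*C(2) = -4858*96 = -466368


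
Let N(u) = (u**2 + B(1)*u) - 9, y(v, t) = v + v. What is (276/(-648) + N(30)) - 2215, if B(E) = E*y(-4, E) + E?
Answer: -82859/54 ≈ -1534.4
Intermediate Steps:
y(v, t) = 2*v
B(E) = -7*E (B(E) = E*(2*(-4)) + E = E*(-8) + E = -8*E + E = -7*E)
N(u) = -9 + u**2 - 7*u (N(u) = (u**2 + (-7*1)*u) - 9 = (u**2 - 7*u) - 9 = -9 + u**2 - 7*u)
(276/(-648) + N(30)) - 2215 = (276/(-648) + (-9 + 30**2 - 7*30)) - 2215 = (276*(-1/648) + (-9 + 900 - 210)) - 2215 = (-23/54 + 681) - 2215 = 36751/54 - 2215 = -82859/54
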